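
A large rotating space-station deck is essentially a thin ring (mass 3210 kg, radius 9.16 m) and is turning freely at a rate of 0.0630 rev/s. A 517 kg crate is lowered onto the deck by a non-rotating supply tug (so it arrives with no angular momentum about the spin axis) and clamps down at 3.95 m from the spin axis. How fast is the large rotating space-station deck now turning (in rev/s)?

The added mass arrives with no angular momentum about the spin axis, and any external torque about the spin axis is negligible, so the system's angular momentum is conserved.
I_p = (3210)(9.16)² = 2.693e+05 kg·m².
Added inertia Σmr² = (517)(3.95)² = 8066 kg·m²; I_f = 2.693e+05 + 8066 = 2.774e+05 kg·m².
ω_f = I_p ω_i / I_f = (2.693e+05)(0.0630) / 2.774e+05 = 0.06117 rev/s.

ω_f ≈ 0.0612 rev/s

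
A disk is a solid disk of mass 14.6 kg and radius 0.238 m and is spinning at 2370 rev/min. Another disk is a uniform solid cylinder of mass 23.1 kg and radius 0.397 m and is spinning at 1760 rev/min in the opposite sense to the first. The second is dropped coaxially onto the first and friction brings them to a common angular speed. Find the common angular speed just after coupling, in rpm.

|ω_f| ≈ 996 rpm

The coupling torques are internal; angular momentum about the shared axis is conserved.
Moments of inertia: I_A = ½(14.6)(0.238)² = 0.4135 kg·m²; I_B = ½(23.1)(0.397)² = 1.820 kg·m².
Taking A's sense as positive: L = (0.4135)(2370) − (1.820)(1760) = -2224 kg·m²·rpm.
Combined I = 0.4135 + 1.820 = 2.234 kg·m².
ω_f = L / I = -2224 / 2.234 = -995.5 rpm.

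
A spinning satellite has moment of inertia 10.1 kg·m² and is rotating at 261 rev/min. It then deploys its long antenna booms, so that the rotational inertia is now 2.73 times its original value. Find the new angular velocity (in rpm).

ω₂ ≈ 95.6 rpm

With no external torque about the axis, L is conserved: I₁ω₁ = I₂ω₂.
I₂ = 2.73 × 10.1 = 27.57 kg·m².
ω₂ = I₁ω₁ / I₂ = (10.10)(261 rpm) / (27.57) = 95.60 rpm.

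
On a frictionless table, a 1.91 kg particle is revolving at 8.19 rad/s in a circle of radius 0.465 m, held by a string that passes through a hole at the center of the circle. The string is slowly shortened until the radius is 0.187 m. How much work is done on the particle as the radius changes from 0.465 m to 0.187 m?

W ≈ 71.8 J

The constraining force is radial, so m r² ω about the center is conserved.
ω₂ = ω₁ (r₁/r₂)² = (8.19)(0.465/0.187)² = 50.64 rad/s.
W = ΔKE = ½m(v₂² − v₁²) = 71.79 J.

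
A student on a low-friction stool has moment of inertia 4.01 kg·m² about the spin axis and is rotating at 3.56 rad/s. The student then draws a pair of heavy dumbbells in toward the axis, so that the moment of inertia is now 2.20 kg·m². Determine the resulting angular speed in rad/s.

ω₂ ≈ 6.49 rad/s

With no external torque about the axis, L is conserved: I₁ω₁ = I₂ω₂.
ω₂ = I₁ω₁ / I₂ = (4.010)(3.56 rad/s) / (2.200) = 6.489 rad/s.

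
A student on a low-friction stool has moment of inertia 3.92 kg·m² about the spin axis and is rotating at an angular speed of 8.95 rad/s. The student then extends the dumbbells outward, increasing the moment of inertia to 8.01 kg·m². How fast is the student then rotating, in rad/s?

Angular momentum about the spin axis is conserved since the torque about it is zero.
ω₂ = I₁ω₁ / I₂ = (3.920)(8.95 rad/s) / (8.010) = 4.380 rad/s.

ω₂ ≈ 4.38 rad/s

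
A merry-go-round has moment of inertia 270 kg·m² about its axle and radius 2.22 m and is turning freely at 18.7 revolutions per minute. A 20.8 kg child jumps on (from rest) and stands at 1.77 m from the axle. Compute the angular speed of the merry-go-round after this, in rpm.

The added mass arrives with no angular momentum about the axle, and any external torque about the axle is negligible, so the system's angular momentum is conserved.
Added inertia Σmr² = (20.8)(1.77)² = 65.16 kg·m²; I_f = 270.0 + 65.16 = 335.2 kg·m².
ω_f = I_p ω_i / I_f = (270.0)(18.7) / 335.2 = 15.06 rpm.

ω_f ≈ 15.1 rpm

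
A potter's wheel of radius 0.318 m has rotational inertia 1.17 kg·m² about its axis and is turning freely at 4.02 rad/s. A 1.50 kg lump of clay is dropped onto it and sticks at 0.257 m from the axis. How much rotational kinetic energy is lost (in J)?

The added mass arrives with no angular momentum about the axis, and any external torque about the axis is negligible, so the system's angular momentum is conserved.
Added inertia Σmr² = (1.50)(0.257)² = 0.09907 kg·m²; I_f = 1.170 + 0.09907 = 1.269 kg·m².
ω_f = I_p ω_i / I_f = (1.170)(4.02) / 1.269 = 3.706 rad/s.
KE_i = ½(1.170)(4.020 rad/s)² = 9.454 J; KE_f = ½(1.269)(3.706)² = 8.716 J.

energy lost ≈ 0.738 J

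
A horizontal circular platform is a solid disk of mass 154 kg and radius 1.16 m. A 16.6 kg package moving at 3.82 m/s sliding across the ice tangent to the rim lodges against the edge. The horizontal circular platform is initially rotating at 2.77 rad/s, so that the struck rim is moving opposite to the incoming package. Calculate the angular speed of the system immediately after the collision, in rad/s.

The axle reaction passes through the central axle and exerts no torque about it; angular momentum about the central axle is conserved through the impact.
I_p = ½(154)(1.16)² = 103.6 kg·m². Taking the sense of the package's angular momentum as positive, L_{package} = m v R = (16.6)(3.82)(1.16) = 73.56 kg·m²/s.
L_i = −I_p ω_p + m v R = −(103.6)(2.77) + 73.56 = -213.4 kg·m²/s.
After sticking, I_f = I_p + m R² = 103.6 + (16.6)(1.16)² = 125.9 kg·m².
ω_f = L_i / I_f = -213.4 / 125.9 = -1.695 rad/s.

|ω_f| ≈ 1.69 rad/s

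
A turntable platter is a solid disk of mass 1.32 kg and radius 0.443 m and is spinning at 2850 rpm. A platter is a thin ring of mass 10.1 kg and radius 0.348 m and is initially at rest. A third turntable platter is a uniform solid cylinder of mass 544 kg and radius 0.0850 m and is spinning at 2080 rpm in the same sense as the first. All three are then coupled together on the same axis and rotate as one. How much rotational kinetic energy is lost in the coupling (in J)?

ΔKE lost ≈ 19600 J

The coupling torques are internal; angular momentum about the shared axis is conserved.
Moments of inertia: I_A = ½(1.32)(0.443)² = 0.1295 kg·m²; I_B = (10.1)(0.348)² = 1.223 kg·m²; I_C = ½(544)(0.0850)² = 1.965 kg·m².
Taking A's sense as positive: L = (0.1295)(2850) + (1.965)(2080) = 4457 kg·m²·rpm.
Combined I = 0.1295 + 1.223 + 1.965 = 3.318 kg·m².
ω_f = L / I = 4457 / 3.318 = 1343 rpm.
KE_i = ½ΣIω² = 52390 J; KE_f = ½(3.318)(140.7)² = 32830 J.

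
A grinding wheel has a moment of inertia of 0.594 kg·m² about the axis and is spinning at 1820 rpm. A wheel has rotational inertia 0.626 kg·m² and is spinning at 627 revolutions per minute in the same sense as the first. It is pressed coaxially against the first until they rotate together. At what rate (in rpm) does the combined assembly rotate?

No external torque acts about the common axis, so total angular momentum is conserved.
Taking A's sense as positive: L = (0.5940)(1820) + (0.6260)(627) = 1474 kg·m²·rpm.
Combined I = 0.5940 + 0.6260 = 1.220 kg·m².
ω_f = L / I = 1474 / 1.220 = 1208 rpm.

|ω_f| ≈ 1210 rpm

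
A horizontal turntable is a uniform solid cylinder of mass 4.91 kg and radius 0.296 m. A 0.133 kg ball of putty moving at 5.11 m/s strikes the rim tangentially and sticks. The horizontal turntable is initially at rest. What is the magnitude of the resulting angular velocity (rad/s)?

|ω_f| ≈ 0.887 rad/s

About the axle the impulsive forces during the collision are internal, so angular momentum about that axis is conserved.
I_p = ½(4.91)(0.296)² = 0.2151 kg·m². Taking the sense of the ball of putty's angular momentum as positive, L_{ball} = m v R = (0.133)(5.11)(0.296) = 0.2012 kg·m²/s.
L_i = 0 + 0.2012 = 0.2012 kg·m²/s.
After sticking, I_f = I_p + m R² = 0.2151 + (0.133)(0.296)² = 0.2268 kg·m².
ω_f = L_i / I_f = 0.2012 / 0.2268 = 0.8872 rad/s.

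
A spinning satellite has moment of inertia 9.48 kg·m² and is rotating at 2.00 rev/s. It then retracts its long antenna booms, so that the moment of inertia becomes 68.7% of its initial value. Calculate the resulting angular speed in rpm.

ω₂ ≈ 175 rpm

Angular momentum about the spin axis is conserved since the torque about it is zero.
I₂ = 0.687 × 9.48 = 6.513 kg·m².
ω₂ = I₁ω₁ / I₂ = (9.480)(2.00 rev/s) / (6.513) = 2.911 rev/s = 174.7 rpm.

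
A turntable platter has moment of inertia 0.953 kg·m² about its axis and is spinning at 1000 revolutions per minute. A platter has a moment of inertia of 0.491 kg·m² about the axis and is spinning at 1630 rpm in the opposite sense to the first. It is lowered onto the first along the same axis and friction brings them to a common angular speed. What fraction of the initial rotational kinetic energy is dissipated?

fraction ≈ 0.993

No external torque acts about the common axis, so total angular momentum is conserved.
Taking A's sense as positive: L = (0.9530)(1000) − (0.4910)(1630) = 152.7 kg·m²·rpm.
Combined I = 0.9530 + 0.4910 = 1.444 kg·m².
ω_f = L / I = 152.7 / 1.444 = 105.7 rpm.
KE_i = ½ΣIω² = 12380 J; KE_f = ½(1.444)(11.07)² = 88.50 J.
Fraction dissipated = (KE_i − KE_f)/KE_i = 0.9929.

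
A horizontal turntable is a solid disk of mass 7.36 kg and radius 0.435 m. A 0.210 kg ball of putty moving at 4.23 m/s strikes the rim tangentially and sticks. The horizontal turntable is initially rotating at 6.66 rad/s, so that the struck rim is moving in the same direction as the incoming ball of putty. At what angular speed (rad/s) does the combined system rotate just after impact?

|ω_f| ≈ 6.83 rad/s

The axle reaction passes through the axle and exerts no torque about it; angular momentum about the axle is conserved through the impact.
I_p = ½(7.36)(0.435)² = 0.6963 kg·m². Taking the sense of the ball of putty's angular momentum as positive, L_{ball} = m v R = (0.210)(4.23)(0.435) = 0.3864 kg·m²/s.
L_i = +I_p ω_p + m v R = +(0.6963)(6.66) + 0.3864 = 5.024 kg·m²/s.
After sticking, I_f = I_p + m R² = 0.6963 + (0.210)(0.435)² = 0.7361 kg·m².
ω_f = L_i / I_f = 5.024 / 0.7361 = 6.825 rad/s.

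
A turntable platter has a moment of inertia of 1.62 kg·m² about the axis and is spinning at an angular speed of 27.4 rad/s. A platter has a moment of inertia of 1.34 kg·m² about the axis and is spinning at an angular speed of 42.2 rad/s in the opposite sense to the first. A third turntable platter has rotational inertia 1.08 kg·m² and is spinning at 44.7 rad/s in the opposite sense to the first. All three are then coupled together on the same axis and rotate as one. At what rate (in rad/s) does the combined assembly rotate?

|ω_f| ≈ 15.0 rad/s

The coupling torques are internal; angular momentum about the shared axis is conserved.
Taking A's sense as positive: L = (1.620)(27.4) − (1.340)(42.2) − (1.080)(44.7) = -60.44 kg·m²·rad/s.
Combined I = 1.620 + 1.340 + 1.080 = 4.040 kg·m².
ω_f = L / I = -60.44 / 4.040 = -14.96 rad/s.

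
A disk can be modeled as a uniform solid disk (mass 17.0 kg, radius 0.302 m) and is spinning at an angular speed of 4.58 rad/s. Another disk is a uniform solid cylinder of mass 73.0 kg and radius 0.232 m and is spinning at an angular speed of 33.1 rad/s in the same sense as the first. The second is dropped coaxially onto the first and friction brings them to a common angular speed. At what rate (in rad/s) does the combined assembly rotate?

|ω_f| ≈ 25.0 rad/s

The coupling torques are internal; angular momentum about the shared axis is conserved.
Moments of inertia: I_A = ½(17.0)(0.302)² = 0.7752 kg·m²; I_B = ½(73.0)(0.232)² = 1.965 kg·m².
Taking A's sense as positive: L = (0.7752)(4.58) + (1.965)(33.1) = 68.58 kg·m²·rad/s.
Combined I = 0.7752 + 1.965 = 2.740 kg·m².
ω_f = L / I = 68.58 / 2.740 = 25.03 rad/s.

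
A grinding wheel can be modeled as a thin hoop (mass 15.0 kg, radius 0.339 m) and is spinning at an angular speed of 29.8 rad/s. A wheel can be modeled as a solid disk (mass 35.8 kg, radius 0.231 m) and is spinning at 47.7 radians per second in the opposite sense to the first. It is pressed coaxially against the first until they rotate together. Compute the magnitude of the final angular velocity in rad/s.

|ω_f| ≈ 2.17 rad/s

The coupling torques are internal; angular momentum about the shared axis is conserved.
Moments of inertia: I_A = (15.0)(0.339)² = 1.724 kg·m²; I_B = ½(35.8)(0.231)² = 0.9552 kg·m².
Taking A's sense as positive: L = (1.724)(29.8) − (0.9552)(47.7) = 5.808 kg·m²·rad/s.
Combined I = 1.724 + 0.9552 = 2.679 kg·m².
ω_f = L / I = 5.808 / 2.679 = 2.168 rad/s.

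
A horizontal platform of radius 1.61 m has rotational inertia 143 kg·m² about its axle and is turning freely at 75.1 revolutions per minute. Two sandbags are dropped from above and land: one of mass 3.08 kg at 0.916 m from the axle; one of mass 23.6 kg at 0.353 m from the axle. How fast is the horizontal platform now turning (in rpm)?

The added mass arrives with no angular momentum about the axle, and any external torque about the axle is negligible, so the system's angular momentum is conserved.
Added inertia Σmr² = (3.08)(0.916)² + (23.6)(0.353)² = 5.525 kg·m²; I_f = 143.0 + 5.525 = 148.5 kg·m².
ω_f = I_p ω_i / I_f = (143.0)(75.1) / 148.5 = 72.31 rpm.

ω_f ≈ 72.3 rpm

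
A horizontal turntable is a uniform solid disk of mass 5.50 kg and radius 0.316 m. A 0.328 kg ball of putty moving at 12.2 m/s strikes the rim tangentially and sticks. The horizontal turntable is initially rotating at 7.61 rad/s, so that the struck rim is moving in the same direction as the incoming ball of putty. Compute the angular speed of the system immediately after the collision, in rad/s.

|ω_f| ≈ 10.9 rad/s

About the axle the impulsive forces during the collision are internal, so angular momentum about that axis is conserved.
I_p = ½(5.50)(0.316)² = 0.2746 kg·m². Taking the sense of the ball of putty's angular momentum as positive, L_{ball} = m v R = (0.328)(12.2)(0.316) = 1.265 kg·m²/s.
L_i = +I_p ω_p + m v R = +(0.2746)(7.61) + 1.265 = 3.354 kg·m²/s.
After sticking, I_f = I_p + m R² = 0.2746 + (0.328)(0.316)² = 0.3074 kg·m².
ω_f = L_i / I_f = 3.354 / 0.3074 = 10.91 rad/s.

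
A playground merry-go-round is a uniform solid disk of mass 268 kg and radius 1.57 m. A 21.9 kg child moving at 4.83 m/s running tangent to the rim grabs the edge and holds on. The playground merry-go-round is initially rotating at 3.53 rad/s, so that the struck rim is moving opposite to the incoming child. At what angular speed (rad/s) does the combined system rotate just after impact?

The axle reaction passes through the axle and exerts no torque about it; angular momentum about the axle is conserved through the impact.
I_p = ½(268)(1.57)² = 330.3 kg·m². Taking the sense of the child's angular momentum as positive, L_{child} = m v R = (21.9)(4.83)(1.57) = 166.1 kg·m²/s.
L_i = −I_p ω_p + m v R = −(330.3)(3.53) + 166.1 = -999.9 kg·m²/s.
After sticking, I_f = I_p + m R² = 330.3 + (21.9)(1.57)² = 384.3 kg·m².
ω_f = L_i / I_f = -999.9 / 384.3 = -2.602 rad/s.

|ω_f| ≈ 2.60 rad/s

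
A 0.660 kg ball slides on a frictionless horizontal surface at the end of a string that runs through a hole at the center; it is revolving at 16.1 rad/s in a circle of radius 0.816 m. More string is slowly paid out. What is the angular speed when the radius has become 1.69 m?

The constraining force is radial, so m r² ω about the center is conserved.
ω₂ = ω₁ (r₁/r₂)² = (16.1)(0.816/1.69)² = 3.753 rad/s.

ω₂ ≈ 3.75 rad/s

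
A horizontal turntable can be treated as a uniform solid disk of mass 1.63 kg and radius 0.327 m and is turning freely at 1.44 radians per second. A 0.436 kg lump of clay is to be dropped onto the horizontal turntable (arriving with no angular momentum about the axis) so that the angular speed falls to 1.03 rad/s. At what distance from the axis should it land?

r ≈ 0.282 m

No external torque acts about the axis; L_before = L_after.
I_p = ½(1.63)(0.327)² = 0.08715 kg·m².
I_p ω_i = (I_p + m r²) ω_f ⇒ m r² = I_p(ω_i/ω_f − 1) = 0.08715(1.44/1.03 − 1) = 0.03469 kg·m².
r = √(0.03469/0.436) = 0.2821 m.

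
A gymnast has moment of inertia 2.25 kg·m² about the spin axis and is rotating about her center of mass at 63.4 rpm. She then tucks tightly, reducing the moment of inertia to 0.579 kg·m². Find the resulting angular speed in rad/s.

No external torque acts about the spin axis, so angular momentum is conserved.
ω₂ = I₁ω₁ / I₂ = (2.250)(63.4 rpm) / (0.5790) = 246.4 rpm = 25.80 rad/s.

ω₂ ≈ 25.8 rad/s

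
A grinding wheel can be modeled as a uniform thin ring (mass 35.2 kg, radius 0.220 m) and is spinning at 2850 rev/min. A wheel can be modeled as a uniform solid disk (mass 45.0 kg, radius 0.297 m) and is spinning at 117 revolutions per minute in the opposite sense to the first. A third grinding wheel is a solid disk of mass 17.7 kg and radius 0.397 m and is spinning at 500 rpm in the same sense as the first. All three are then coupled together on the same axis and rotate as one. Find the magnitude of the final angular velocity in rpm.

|ω_f| ≈ 1050 rpm

No external torque acts about the common axis, so total angular momentum is conserved.
Moments of inertia: I_A = (35.2)(0.220)² = 1.704 kg·m²; I_B = ½(45.0)(0.297)² = 1.985 kg·m²; I_C = ½(17.7)(0.397)² = 1.395 kg·m².
Taking A's sense as positive: L = (1.704)(2850) − (1.985)(117) + (1.395)(500) = 5321 kg·m²·rpm.
Combined I = 1.704 + 1.985 + 1.395 = 5.083 kg·m².
ω_f = L / I = 5321 / 5.083 = 1047 rpm.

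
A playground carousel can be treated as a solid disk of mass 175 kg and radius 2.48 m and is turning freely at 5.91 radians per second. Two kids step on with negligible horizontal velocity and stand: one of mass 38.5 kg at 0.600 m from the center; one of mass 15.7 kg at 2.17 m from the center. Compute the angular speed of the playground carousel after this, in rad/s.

ω_f ≈ 5.08 rad/s

No external torque acts about the center; L_before = L_after.
I_p = ½(175)(2.48)² = 538.2 kg·m².
Added inertia Σmr² = (38.5)(0.600)² + (15.7)(2.17)² = 87.79 kg·m²; I_f = 538.2 + 87.79 = 625.9 kg·m².
ω_f = I_p ω_i / I_f = (538.2)(5.91) / 625.9 = 5.081 rad/s.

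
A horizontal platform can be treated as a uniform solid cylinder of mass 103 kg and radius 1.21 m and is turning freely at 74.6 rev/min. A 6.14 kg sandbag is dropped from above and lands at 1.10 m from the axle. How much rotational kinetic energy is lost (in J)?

The added mass arrives with no angular momentum about the axle, and any external torque about the axle is negligible, so the system's angular momentum is conserved.
I_p = ½(103)(1.21)² = 75.40 kg·m².
Added inertia Σmr² = (6.14)(1.10)² = 7.429 kg·m²; I_f = 75.40 + 7.429 = 82.83 kg·m².
ω_f = I_p ω_i / I_f = (75.40)(74.6) / 82.83 = 67.91 rpm.
KE_i = ½(75.40)(7.812 rad/s)² = 2301 J; KE_f = ½(82.83)(7.111)² = 2094 J.

energy lost ≈ 206 J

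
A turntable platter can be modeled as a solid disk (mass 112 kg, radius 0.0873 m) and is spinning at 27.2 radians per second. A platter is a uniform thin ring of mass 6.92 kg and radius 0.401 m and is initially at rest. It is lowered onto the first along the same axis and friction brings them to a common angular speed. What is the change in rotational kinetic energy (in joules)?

The coupling torques are internal; angular momentum about the shared axis is conserved.
Moments of inertia: I_A = ½(112)(0.0873)² = 0.4268 kg·m²; I_B = (6.92)(0.401)² = 1.113 kg·m².
Taking A's sense as positive: L = (0.4268)(27.2) = 11.61 kg·m²·rad/s.
Combined I = 0.4268 + 1.113 = 1.540 kg·m².
ω_f = L / I = 11.61 / 1.540 = 7.540 rad/s.
KE_i = ½ΣIω² = 157.9 J; KE_f = ½(1.540)(7.540)² = 43.77 J.

ΔKE ≈ -114 J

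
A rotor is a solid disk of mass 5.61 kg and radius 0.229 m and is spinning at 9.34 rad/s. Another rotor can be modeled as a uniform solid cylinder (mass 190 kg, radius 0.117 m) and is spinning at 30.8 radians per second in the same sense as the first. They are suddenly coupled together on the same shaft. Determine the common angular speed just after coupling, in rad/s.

|ω_f| ≈ 28.6 rad/s

The coupling torques are internal; angular momentum about the shared axis is conserved.
Moments of inertia: I_A = ½(5.61)(0.229)² = 0.1471 kg·m²; I_B = ½(190)(0.117)² = 1.300 kg·m².
Taking A's sense as positive: L = (0.1471)(9.34) + (1.300)(30.8) = 41.43 kg·m²·rad/s.
Combined I = 0.1471 + 1.300 = 1.448 kg·m².
ω_f = L / I = 41.43 / 1.448 = 28.62 rad/s.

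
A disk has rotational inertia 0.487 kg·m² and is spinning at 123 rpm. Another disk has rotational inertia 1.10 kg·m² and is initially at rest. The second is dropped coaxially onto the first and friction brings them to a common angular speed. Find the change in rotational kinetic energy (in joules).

ΔKE ≈ -28.0 J

No external torque acts about the common axis, so total angular momentum is conserved.
Taking A's sense as positive: L = (0.4870)(123) = 59.90 kg·m²·rpm.
Combined I = 0.4870 + 1.100 = 1.587 kg·m².
ω_f = L / I = 59.90 / 1.587 = 37.74 rpm.
KE_i = ½ΣIω² = 40.40 J; KE_f = ½(1.587)(3.953)² = 12.40 J.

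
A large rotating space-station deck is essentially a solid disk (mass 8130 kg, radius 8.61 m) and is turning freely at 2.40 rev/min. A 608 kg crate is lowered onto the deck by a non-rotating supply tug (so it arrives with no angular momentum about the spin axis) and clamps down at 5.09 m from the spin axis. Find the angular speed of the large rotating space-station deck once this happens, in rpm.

ω_f ≈ 2.28 rpm

No external torque acts about the spin axis; L_before = L_after.
I_p = ½(8130)(8.61)² = 3.013e+05 kg·m².
Added inertia Σmr² = (608)(5.09)² = 15750 kg·m²; I_f = 3.013e+05 + 15750 = 3.171e+05 kg·m².
ω_f = I_p ω_i / I_f = (3.013e+05)(2.40) / 3.171e+05 = 2.281 rpm.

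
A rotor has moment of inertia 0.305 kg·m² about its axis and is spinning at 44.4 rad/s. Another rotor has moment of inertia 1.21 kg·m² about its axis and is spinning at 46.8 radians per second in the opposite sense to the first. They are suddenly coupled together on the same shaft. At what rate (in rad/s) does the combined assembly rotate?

The coupling torques are internal; angular momentum about the shared axis is conserved.
Taking A's sense as positive: L = (0.3050)(44.4) − (1.210)(46.8) = -43.09 kg·m²·rad/s.
Combined I = 0.3050 + 1.210 = 1.515 kg·m².
ω_f = L / I = -43.09 / 1.515 = -28.44 rad/s.

|ω_f| ≈ 28.4 rad/s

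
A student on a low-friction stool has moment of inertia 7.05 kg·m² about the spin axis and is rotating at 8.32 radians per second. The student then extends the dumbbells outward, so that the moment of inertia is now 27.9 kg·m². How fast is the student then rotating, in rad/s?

No external torque acts about the spin axis, so angular momentum is conserved.
ω₂ = I₁ω₁ / I₂ = (7.050)(8.32 rad/s) / (27.90) = 2.102 rad/s.

ω₂ ≈ 2.10 rad/s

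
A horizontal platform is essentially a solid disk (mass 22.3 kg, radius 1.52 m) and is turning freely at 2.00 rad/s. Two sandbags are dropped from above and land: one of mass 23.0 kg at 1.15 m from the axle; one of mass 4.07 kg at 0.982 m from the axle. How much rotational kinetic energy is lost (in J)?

energy lost ≈ 29.4 J

No external torque acts about the axle; L_before = L_after.
I_p = ½(22.3)(1.52)² = 25.76 kg·m².
Added inertia Σmr² = (23.0)(1.15)² + (4.07)(0.982)² = 34.34 kg·m²; I_f = 25.76 + 34.34 = 60.10 kg·m².
ω_f = I_p ω_i / I_f = (25.76)(2.00) / 60.10 = 0.8572 rad/s.
KE_i = ½(25.76)(2.000 rad/s)² = 51.52 J; KE_f = ½(60.10)(0.8572)² = 22.08 J.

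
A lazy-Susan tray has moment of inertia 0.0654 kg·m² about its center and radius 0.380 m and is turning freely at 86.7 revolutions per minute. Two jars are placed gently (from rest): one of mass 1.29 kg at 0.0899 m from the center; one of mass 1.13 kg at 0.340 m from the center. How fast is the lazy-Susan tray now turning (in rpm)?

No external torque acts about the center; L_before = L_after.
Added inertia Σmr² = (1.29)(0.0899)² + (1.13)(0.340)² = 0.1411 kg·m²; I_f = 0.06540 + 0.1411 = 0.2065 kg·m².
ω_f = I_p ω_i / I_f = (0.06540)(86.7) / 0.2065 = 27.46 rpm.

ω_f ≈ 27.5 rpm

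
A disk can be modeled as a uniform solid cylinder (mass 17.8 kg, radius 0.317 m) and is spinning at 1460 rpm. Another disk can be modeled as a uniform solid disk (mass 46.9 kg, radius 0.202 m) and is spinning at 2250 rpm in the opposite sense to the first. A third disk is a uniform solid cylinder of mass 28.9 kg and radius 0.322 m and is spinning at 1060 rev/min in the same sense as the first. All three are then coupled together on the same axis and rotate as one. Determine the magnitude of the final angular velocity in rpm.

|ω_f| ≈ 221 rpm

No external torque acts about the common axis, so total angular momentum is conserved.
Moments of inertia: I_A = ½(17.8)(0.317)² = 0.8944 kg·m²; I_B = ½(46.9)(0.202)² = 0.9569 kg·m²; I_C = ½(28.9)(0.322)² = 1.498 kg·m².
Taking A's sense as positive: L = (0.8944)(1460) − (0.9569)(2250) + (1.498)(1060) = 741.0 kg·m²·rpm.
Combined I = 0.8944 + 0.9569 + 1.498 = 3.349 kg·m².
ω_f = L / I = 741.0 / 3.349 = 221.2 rpm.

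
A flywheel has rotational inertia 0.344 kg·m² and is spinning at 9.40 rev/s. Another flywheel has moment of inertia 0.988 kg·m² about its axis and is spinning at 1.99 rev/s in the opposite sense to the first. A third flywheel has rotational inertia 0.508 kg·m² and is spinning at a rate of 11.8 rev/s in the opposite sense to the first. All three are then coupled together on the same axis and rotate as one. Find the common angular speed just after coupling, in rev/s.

|ω_f| ≈ 2.57 rev/s

The coupling torques are internal; angular momentum about the shared axis is conserved.
Taking A's sense as positive: L = (0.3440)(9.40) − (0.9880)(1.99) − (0.5080)(11.8) = -4.727 kg·m²·rev/s.
Combined I = 0.3440 + 0.9880 + 0.5080 = 1.840 kg·m².
ω_f = L / I = -4.727 / 1.840 = -2.569 rev/s.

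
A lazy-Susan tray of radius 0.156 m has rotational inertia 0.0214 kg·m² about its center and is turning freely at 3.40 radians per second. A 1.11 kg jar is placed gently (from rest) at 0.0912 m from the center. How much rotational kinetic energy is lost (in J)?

energy lost ≈ 0.0373 J

No external torque acts about the center; L_before = L_after.
Added inertia Σmr² = (1.11)(0.0912)² = 0.009232 kg·m²; I_f = 0.02140 + 0.009232 = 0.03063 kg·m².
ω_f = I_p ω_i / I_f = (0.02140)(3.40) / 0.03063 = 2.375 rad/s.
KE_i = ½(0.02140)(3.400 rad/s)² = 0.1237 J; KE_f = ½(0.03063)(2.375)² = 0.08641 J.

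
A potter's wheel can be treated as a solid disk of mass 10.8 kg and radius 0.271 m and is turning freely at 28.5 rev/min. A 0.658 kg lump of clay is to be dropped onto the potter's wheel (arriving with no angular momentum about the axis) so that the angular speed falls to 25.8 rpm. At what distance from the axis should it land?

The added mass arrives with no angular momentum about the axis, and any external torque about the axis is negligible, so the system's angular momentum is conserved.
I_p = ½(10.8)(0.271)² = 0.3966 kg·m².
I_p ω_i = (I_p + m r²) ω_f ⇒ m r² = I_p(ω_i/ω_f − 1) = 0.3966(28.5/25.8 − 1) = 0.04150 kg·m².
r = √(0.04150/0.658) = 0.2511 m.

r ≈ 0.251 m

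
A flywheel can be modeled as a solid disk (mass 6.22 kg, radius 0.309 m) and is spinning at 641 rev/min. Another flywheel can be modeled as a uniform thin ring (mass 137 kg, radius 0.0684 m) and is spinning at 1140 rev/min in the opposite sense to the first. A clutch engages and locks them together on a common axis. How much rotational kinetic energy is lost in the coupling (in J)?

The coupling torques are internal; angular momentum about the shared axis is conserved.
Moments of inertia: I_A = ½(6.22)(0.309)² = 0.2969 kg·m²; I_B = (137)(0.0684)² = 0.6410 kg·m².
Taking A's sense as positive: L = (0.2969)(641) − (0.6410)(1140) = -540.4 kg·m²·rpm.
Combined I = 0.2969 + 0.6410 = 0.9379 kg·m².
ω_f = L / I = -540.4 / 0.9379 = -576.1 rpm.
KE_i = ½ΣIω² = 5236 J; KE_f = ½(0.9379)(60.33)² = 1707 J.

ΔKE lost ≈ 3530 J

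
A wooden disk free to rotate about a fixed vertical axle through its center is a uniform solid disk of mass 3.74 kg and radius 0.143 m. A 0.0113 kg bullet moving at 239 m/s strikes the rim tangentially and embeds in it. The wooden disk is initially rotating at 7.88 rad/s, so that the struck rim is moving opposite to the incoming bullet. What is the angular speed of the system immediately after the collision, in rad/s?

The axle reaction passes through the axle and exerts no torque about it; angular momentum about the axle is conserved through the impact.
I_p = ½(3.74)(0.143)² = 0.03824 kg·m². Taking the sense of the bullet's angular momentum as positive, L_{bullet} = m v R = (0.0113)(239)(0.143) = 0.3862 kg·m²/s.
L_i = −I_p ω_p + m v R = −(0.03824)(7.88) + 0.3862 = 0.08487 kg·m²/s.
After sticking, I_f = I_p + m R² = 0.03824 + (0.0113)(0.143)² = 0.03847 kg·m².
ω_f = L_i / I_f = 0.08487 / 0.03847 = 2.206 rad/s.

|ω_f| ≈ 2.21 rad/s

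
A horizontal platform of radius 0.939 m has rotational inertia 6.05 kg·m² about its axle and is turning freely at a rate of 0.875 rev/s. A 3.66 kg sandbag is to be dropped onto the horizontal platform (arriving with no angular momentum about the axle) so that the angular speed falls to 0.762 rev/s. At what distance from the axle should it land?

The added mass arrives with no angular momentum about the axle, and any external torque about the axle is negligible, so the system's angular momentum is conserved.
I_p ω_i = (I_p + m r²) ω_f ⇒ m r² = I_p(ω_i/ω_f − 1) = 6.050(0.875/0.762 − 1) = 0.8972 kg·m².
r = √(0.8972/3.66) = 0.4951 m.

r ≈ 0.495 m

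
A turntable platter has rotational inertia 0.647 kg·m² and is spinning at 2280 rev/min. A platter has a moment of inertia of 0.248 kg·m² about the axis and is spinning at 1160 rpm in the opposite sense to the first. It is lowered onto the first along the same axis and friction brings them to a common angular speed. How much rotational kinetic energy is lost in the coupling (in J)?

ΔKE lost ≈ 11600 J

The coupling torques are internal; angular momentum about the shared axis is conserved.
Taking A's sense as positive: L = (0.6470)(2280) − (0.2480)(1160) = 1187 kg·m²·rpm.
Combined I = 0.6470 + 0.2480 = 0.8950 kg·m².
ω_f = L / I = 1187 / 0.8950 = 1327 rpm.
KE_i = ½ΣIω² = 20270 J; KE_f = ½(0.8950)(138.9)² = 8639 J.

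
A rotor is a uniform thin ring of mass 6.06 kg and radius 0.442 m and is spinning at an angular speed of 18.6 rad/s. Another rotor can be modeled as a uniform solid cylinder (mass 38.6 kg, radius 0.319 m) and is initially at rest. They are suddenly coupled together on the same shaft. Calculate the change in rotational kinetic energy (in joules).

No external torque acts about the common axis, so total angular momentum is conserved.
Moments of inertia: I_A = (6.06)(0.442)² = 1.184 kg·m²; I_B = ½(38.6)(0.319)² = 1.964 kg·m².
Taking A's sense as positive: L = (1.184)(18.6) = 22.02 kg·m²·rad/s.
Combined I = 1.184 + 1.964 = 3.148 kg·m².
ω_f = L / I = 22.02 / 3.148 = 6.995 rad/s.
KE_i = ½ΣIω² = 204.8 J; KE_f = ½(3.148)(6.995)² = 77.02 J.

ΔKE ≈ -128 J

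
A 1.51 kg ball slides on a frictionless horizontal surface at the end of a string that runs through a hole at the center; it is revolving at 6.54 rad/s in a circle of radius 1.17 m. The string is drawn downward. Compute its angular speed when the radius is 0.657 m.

ω₂ ≈ 20.7 rad/s

The constraining force is radial, so m r² ω about the center is conserved.
ω₂ = ω₁ (r₁/r₂)² = (6.54)(1.17/0.657)² = 20.74 rad/s.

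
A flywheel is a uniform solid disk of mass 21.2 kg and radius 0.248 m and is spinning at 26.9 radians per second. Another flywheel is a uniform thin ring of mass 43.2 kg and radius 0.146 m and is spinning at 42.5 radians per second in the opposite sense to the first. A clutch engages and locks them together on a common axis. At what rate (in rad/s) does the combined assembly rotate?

|ω_f| ≈ 13.7 rad/s

No external torque acts about the common axis, so total angular momentum is conserved.
Moments of inertia: I_A = ½(21.2)(0.248)² = 0.6519 kg·m²; I_B = (43.2)(0.146)² = 0.9209 kg·m².
Taking A's sense as positive: L = (0.6519)(26.9) − (0.9209)(42.5) = -21.60 kg·m²·rad/s.
Combined I = 0.6519 + 0.9209 = 1.573 kg·m².
ω_f = L / I = -21.60 / 1.573 = -13.73 rad/s.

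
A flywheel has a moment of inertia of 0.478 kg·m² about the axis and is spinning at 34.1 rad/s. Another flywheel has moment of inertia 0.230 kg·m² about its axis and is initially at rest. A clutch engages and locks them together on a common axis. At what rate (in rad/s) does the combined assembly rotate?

|ω_f| ≈ 23.0 rad/s

The coupling torques are internal; angular momentum about the shared axis is conserved.
Taking A's sense as positive: L = (0.4780)(34.1) = 16.30 kg·m²·rad/s.
Combined I = 0.4780 + 0.2300 = 0.7080 kg·m².
ω_f = L / I = 16.30 / 0.7080 = 23.02 rad/s.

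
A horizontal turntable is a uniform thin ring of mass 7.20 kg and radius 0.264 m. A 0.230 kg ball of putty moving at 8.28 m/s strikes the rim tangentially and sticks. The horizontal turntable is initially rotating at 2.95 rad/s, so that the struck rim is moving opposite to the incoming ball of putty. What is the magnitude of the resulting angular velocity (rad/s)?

|ω_f| ≈ 1.89 rad/s

About the axle the impulsive forces during the collision are internal, so angular momentum about that axis is conserved.
I_p = (7.20)(0.264)² = 0.5018 kg·m². Taking the sense of the ball of putty's angular momentum as positive, L_{ball} = m v R = (0.230)(8.28)(0.264) = 0.5028 kg·m²/s.
L_i = −I_p ω_p + m v R = −(0.5018)(2.95) + 0.5028 = -0.9776 kg·m²/s.
After sticking, I_f = I_p + m R² = 0.5018 + (0.230)(0.264)² = 0.5178 kg·m².
ω_f = L_i / I_f = -0.9776 / 0.5178 = -1.888 rad/s.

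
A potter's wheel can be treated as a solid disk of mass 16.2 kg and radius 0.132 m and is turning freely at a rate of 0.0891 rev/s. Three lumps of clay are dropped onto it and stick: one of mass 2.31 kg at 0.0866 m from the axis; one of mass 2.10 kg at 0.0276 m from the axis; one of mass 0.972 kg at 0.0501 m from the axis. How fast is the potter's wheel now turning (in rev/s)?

ω_f ≈ 0.0774 rev/s

The added mass arrives with no angular momentum about the axis, and any external torque about the axis is negligible, so the system's angular momentum is conserved.
I_p = ½(16.2)(0.132)² = 0.1411 kg·m².
Added inertia Σmr² = (2.31)(0.0866)² + (2.10)(0.0276)² + (0.972)(0.0501)² = 0.02136 kg·m²; I_f = 0.1411 + 0.02136 = 0.1625 kg·m².
ω_f = I_p ω_i / I_f = (0.1411)(0.0891) / 0.1625 = 0.07739 rev/s.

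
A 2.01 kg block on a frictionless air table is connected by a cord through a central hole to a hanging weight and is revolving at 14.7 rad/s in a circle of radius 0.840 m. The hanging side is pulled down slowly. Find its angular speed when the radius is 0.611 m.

ω₂ ≈ 27.8 rad/s

No torque about the axis ⇒ m r₁² ω₁ = m r₂² ω₂.
ω₂ = ω₁ (r₁/r₂)² = (14.7)(0.840/0.611)² = 27.78 rad/s.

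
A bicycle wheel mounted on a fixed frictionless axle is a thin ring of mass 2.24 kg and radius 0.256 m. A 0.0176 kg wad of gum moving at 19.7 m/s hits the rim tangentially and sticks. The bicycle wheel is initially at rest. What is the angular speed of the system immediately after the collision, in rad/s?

About the axle the impulsive forces during the collision are internal, so angular momentum about that axis is conserved.
I_p = (2.24)(0.256)² = 0.1468 kg·m². Taking the sense of the wad of gum's angular momentum as positive, L_{wad} = m v R = (0.0176)(19.7)(0.256) = 0.08876 kg·m²/s.
L_i = 0 + 0.08876 = 0.08876 kg·m²/s.
After sticking, I_f = I_p + m R² = 0.1468 + (0.0176)(0.256)² = 0.1480 kg·m².
ω_f = L_i / I_f = 0.08876 / 0.1480 = 0.5999 rad/s.

|ω_f| ≈ 0.600 rad/s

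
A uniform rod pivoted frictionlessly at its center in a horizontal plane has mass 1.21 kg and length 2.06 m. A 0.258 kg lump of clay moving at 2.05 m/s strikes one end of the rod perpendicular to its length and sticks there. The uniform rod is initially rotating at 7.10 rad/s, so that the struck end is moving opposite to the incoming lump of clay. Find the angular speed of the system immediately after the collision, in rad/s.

The axle reaction passes through the pivot and exerts no torque about it; angular momentum about the pivot is conserved through the impact.
I_p = (1/12)(1.21)(2.06)² = 0.4279 kg·m². Taking the sense of the lump of clay's angular momentum as positive, L_{lump} = m v R = (0.258)(2.05)(2.06/2) = 0.5448 kg·m²/s.
L_i = −I_p ω_p + m v R = −(0.4279)(7.10) + 0.5448 = -2.493 kg·m²/s.
After sticking, I_f = I_p + m R² = 0.4279 + (0.258)(2.06/2)² = 0.7016 kg·m².
ω_f = L_i / I_f = -2.493 / 0.7016 = -3.554 rad/s.

|ω_f| ≈ 3.55 rad/s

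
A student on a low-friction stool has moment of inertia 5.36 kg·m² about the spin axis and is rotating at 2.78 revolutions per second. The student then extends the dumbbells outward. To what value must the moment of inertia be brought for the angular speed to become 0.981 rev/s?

No external torque acts about the spin axis, so angular momentum is conserved.
I₂ = I₁ω₁ / ω₂ = (5.36)(2.78) / (0.981) = 15.19 kg·m².

I₂ ≈ 15.2 kg·m²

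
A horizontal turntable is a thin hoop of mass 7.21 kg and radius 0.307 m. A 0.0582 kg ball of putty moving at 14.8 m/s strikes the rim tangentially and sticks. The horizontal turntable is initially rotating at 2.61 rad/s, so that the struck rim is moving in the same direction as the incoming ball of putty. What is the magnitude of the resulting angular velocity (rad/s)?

|ω_f| ≈ 2.98 rad/s

About the axle the impulsive forces during the collision are internal, so angular momentum about that axis is conserved.
I_p = (7.21)(0.307)² = 0.6795 kg·m². Taking the sense of the ball of putty's angular momentum as positive, L_{ball} = m v R = (0.0582)(14.8)(0.307) = 0.2644 kg·m²/s.
L_i = +I_p ω_p + m v R = +(0.6795)(2.61) + 0.2644 = 2.038 kg·m²/s.
After sticking, I_f = I_p + m R² = 0.6795 + (0.0582)(0.307)² = 0.6850 kg·m².
ω_f = L_i / I_f = 2.038 / 0.6850 = 2.975 rad/s.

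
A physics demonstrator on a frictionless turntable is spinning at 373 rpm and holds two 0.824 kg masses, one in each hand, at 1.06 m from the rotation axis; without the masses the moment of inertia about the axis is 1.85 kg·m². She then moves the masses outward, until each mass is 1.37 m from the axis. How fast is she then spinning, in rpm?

ω₂ ≈ 279 rpm

With no external torque about the axis, L is conserved: I₁ω₁ = I₂ω₂.
I₁ = 1.85 + 2(0.824)(1.06)² = 3.702 kg·m²; I₂ = 1.85 + 2(0.824)(1.37)² = 4.943 kg·m².
ω₂ = I₁ω₁ / I₂ = (3.702)(373 rpm) / (4.943) = 279.3 rpm.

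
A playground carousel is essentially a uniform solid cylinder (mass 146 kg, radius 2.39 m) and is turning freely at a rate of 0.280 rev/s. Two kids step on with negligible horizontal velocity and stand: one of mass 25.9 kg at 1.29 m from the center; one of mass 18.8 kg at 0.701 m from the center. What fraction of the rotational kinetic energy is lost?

fraction ≈ 0.112

No external torque acts about the center; L_before = L_after.
I_p = ½(146)(2.39)² = 417.0 kg·m².
Added inertia Σmr² = (25.9)(1.29)² + (18.8)(0.701)² = 52.34 kg·m²; I_f = 417.0 + 52.34 = 469.3 kg·m².
ω_f = I_p ω_i / I_f = (417.0)(0.280) / 469.3 = 0.2488 rev/s.
KE_i = ½(417.0)(1.759 rad/s)² = 645.3 J; KE_f = ½(469.3)(1.563)² = 573.3 J.
Fraction lost = 0.1115.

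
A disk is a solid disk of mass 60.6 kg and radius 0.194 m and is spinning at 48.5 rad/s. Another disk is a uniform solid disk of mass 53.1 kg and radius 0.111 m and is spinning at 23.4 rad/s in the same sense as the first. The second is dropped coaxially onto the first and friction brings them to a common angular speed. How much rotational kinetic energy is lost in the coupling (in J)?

ΔKE lost ≈ 80.1 J

The coupling torques are internal; angular momentum about the shared axis is conserved.
Moments of inertia: I_A = ½(60.6)(0.194)² = 1.140 kg·m²; I_B = ½(53.1)(0.111)² = 0.3271 kg·m².
Taking A's sense as positive: L = (1.140)(48.5) + (0.3271)(23.4) = 62.96 kg·m²·rad/s.
Combined I = 1.140 + 0.3271 = 1.467 kg·m².
ω_f = L / I = 62.96 / 1.467 = 42.90 rad/s.
KE_i = ½ΣIω² = 1431 J; KE_f = ½(1.467)(42.90)² = 1351 J.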